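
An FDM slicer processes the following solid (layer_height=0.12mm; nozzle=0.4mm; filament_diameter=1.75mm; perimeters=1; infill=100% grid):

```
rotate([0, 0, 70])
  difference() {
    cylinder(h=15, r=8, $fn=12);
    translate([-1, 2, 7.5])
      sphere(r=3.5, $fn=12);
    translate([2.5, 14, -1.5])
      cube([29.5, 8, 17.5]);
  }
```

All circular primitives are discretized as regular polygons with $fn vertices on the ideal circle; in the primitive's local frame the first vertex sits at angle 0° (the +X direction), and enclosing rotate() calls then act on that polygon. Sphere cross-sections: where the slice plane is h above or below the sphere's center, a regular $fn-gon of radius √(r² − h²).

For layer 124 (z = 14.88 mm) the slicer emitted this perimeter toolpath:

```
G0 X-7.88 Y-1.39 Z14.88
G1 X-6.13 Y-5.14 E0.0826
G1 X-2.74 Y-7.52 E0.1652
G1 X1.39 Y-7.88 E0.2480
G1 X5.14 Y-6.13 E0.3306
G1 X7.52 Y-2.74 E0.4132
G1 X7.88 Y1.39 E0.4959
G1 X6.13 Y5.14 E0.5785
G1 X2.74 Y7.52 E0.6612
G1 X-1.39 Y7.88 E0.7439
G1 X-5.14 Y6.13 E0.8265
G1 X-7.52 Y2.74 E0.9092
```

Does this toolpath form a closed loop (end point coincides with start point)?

no

Start point (G0): (-7.88, -1.39). End point (last G1): the path does not return to the start — open.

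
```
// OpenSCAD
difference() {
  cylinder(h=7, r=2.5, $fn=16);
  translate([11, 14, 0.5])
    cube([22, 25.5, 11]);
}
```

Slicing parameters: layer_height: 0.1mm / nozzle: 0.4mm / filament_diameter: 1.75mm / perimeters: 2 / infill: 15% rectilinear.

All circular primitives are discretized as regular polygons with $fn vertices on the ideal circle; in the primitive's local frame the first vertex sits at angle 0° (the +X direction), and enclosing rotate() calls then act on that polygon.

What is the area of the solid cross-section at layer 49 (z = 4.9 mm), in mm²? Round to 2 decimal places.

19.13 mm²

At z = 4.9 mm: the r=2.5 cylinder gives a regular 16-gon of circumradius 2.5 (constant along its height) (area = (16/2)·2.500²·sin(360°/16) = 19.13 mm²); the cube at (11, 14) is present — its section is the full 22×25.5 rectangle (area 561.00 mm²); Taking the first minus the rest: starting from the r=2.5 cylinder (19.13 mm²), the 22×25.5 cube at (11, 14) misses the remaining region (no effect) — area = 19.13 mm². Overall, the cross-section is a single solid region. Net area = 19.13 mm².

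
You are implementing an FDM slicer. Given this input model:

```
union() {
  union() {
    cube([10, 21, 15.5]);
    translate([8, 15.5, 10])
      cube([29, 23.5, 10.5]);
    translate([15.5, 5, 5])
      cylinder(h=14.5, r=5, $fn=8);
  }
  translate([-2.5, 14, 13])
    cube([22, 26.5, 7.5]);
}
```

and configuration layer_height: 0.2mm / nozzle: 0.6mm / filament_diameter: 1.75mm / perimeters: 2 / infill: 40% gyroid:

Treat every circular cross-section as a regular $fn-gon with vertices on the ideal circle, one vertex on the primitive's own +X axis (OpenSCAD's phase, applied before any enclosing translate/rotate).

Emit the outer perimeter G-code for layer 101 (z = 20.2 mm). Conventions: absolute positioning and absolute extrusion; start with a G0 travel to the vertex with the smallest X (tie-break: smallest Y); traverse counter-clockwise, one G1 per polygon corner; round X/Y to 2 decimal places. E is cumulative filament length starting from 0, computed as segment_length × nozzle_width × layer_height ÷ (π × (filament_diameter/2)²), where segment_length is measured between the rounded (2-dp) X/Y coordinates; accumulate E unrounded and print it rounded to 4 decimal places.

G0 X-2.50 Y14.00 Z20.20
G1 X19.50 Y14.00 E1.0976
G1 X19.50 Y15.50 E1.1724
G1 X37.00 Y15.50 E2.0455
G1 X37.00 Y39.00 E3.2179
G1 X19.50 Y39.00 E4.0910
G1 X19.50 Y40.50 E4.1658
G1 X-2.50 Y40.50 E5.2634
G1 X-2.50 Y14.00 E6.5855

At z = 20.2 mm: the cube is absent (z outside [0, 15.5]); the 29×23.5 cube at (8, 15.5) contributes its full rectangle; the cylinder at (15.5, 5) does not reach this height (z outside [5, 19.5]); Merging all regions: only the 29×23.5 cube at (8, 15.5) is present, so the union is just that shape — 1 connected region; the 22×26.5 cube at (-2.5, 14) contributes its full rectangle; Merging all regions: the regions partially overlap (shared area 270.25 mm²), so overlapping operands fuse into one piece — 1 connected region. The outline is a single polygon with 8 vertices. Extrusion per mm of travel: 0.6 × 0.2 / (π × 0.875²) = 0.049890. Accumulating E over each segment gives final E = 6.5855.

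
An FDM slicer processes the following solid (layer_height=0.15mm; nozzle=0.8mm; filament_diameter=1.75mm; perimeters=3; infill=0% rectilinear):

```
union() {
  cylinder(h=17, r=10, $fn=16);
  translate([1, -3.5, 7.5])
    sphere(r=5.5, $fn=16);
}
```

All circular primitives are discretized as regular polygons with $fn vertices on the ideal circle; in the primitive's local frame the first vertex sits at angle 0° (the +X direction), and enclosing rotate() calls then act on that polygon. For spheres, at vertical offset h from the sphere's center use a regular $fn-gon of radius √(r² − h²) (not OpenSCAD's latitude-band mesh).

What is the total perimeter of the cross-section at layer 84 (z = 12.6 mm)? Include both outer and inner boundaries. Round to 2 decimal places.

At z = 12.6 mm: the r=10 cylinder contributes a regular 16-gon of circumradius 10 (perimeter = 2·16·10.000·sin(180°/16) = 62.43 mm); the r=5.5 sphere at (1, -3.5) contributes a regular 16-gon of circumradius √(5.5²−5.1²) = 2.059 (perimeter = 2·16·2.059·sin(180°/16) = 12.85 mm); Combining (union): the r=5.5 sphere at (1, -3.5) lies entirely inside the r=10 cylinder, so the union is just the r=10 cylinder — boundary = 62.43 mm. Overall, the cross-section is a single solid region. Total boundary length (outer) = 62.43 mm.

62.43 mm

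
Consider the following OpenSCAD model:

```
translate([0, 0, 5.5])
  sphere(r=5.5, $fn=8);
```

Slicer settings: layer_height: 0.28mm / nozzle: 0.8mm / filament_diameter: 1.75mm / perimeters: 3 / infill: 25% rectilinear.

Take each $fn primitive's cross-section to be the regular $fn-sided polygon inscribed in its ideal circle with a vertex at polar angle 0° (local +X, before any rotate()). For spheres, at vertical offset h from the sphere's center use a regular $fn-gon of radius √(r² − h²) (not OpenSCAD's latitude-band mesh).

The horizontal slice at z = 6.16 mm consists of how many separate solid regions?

1

At z = 6.16 mm: the sphere: section is a regular 8-gon, circumradius = √(r²−h²) = √(5.5²−0.66²) = 5.460. The result has 1 disconnected region.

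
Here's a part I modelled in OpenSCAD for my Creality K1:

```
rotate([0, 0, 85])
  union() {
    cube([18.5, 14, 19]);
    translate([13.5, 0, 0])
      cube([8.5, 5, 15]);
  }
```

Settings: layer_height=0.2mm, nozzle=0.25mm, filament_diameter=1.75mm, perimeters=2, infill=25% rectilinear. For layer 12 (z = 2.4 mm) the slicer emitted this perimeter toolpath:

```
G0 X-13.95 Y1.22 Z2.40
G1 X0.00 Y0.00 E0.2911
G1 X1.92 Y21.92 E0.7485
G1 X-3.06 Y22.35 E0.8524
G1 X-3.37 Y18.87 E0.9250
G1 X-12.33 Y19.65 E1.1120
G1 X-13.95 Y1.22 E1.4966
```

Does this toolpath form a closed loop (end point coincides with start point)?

yes

Start point (G0): (-13.95, 1.22). End point (last G1): the path returns to the start — closed.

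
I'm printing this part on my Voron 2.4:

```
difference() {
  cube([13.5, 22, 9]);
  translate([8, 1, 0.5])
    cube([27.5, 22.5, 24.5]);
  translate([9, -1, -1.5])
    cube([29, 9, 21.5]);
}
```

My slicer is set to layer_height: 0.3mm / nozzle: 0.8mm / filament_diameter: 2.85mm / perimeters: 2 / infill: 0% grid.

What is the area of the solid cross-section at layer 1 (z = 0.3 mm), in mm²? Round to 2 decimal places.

261.00 mm²

At z = 0.3 mm: the 13.5×22 cube contributes its full rectangle (area 297.00 mm²); the cube at (8, 1) is absent (z outside [0.5, 25]); the 29×9 cube at (9, -1) contributes its full rectangle (area 261.00 mm²); Taking the first minus the rest: starting from the 13.5×22 cube (297.00 mm²), the 29×9 cube at (9, -1) partially overlaps it — only the 36.00 mm² overlap (of its 261.00 mm²) is removed, clipping the outline — area = 261.00 mm². Overall, the cross-section is a single solid region. Net area = 261.00 mm².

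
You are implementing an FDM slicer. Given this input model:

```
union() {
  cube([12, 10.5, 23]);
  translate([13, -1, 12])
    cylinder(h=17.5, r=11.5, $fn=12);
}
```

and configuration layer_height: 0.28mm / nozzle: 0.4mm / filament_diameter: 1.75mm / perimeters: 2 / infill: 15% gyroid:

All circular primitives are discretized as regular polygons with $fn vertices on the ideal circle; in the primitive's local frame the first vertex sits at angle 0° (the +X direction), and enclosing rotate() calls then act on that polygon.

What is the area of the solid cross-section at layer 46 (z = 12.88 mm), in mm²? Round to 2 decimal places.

At z = 12.88 mm: the 12×10.5 cube contributes its full rectangle (area 126.00 mm²); the cylinder at (13, -1): section is a regular 12-gon, circumradius r=11.5 (area = (12/2)·11.500²·sin(360°/12) = 396.75 mm²); Combining (union): the regions partially overlap — summed areas 522.75 mm² minus the doubly-counted overlap 77.46 mm² gives 445.29 mm² — area = 445.29 mm². Overall, the cross-section is a single solid region. Net area = 445.29 mm².

445.29 mm²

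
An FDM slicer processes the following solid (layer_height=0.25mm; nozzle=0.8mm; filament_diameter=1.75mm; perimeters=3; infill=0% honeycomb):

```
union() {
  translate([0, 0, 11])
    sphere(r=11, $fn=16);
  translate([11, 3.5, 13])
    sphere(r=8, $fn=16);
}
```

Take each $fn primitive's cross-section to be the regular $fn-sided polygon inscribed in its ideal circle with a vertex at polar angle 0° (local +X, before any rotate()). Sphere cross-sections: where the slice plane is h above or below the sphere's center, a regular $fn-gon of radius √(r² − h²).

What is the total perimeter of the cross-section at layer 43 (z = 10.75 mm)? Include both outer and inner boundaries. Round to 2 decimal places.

84.10 mm

At z = 10.75 mm: the r=11 sphere contributes a regular 16-gon of circumradius √(11²−0.25²) = 10.997 (perimeter = 2·16·10.997·sin(180°/16) = 68.65 mm); the sphere at (11, 3.5): section is a regular 16-gon, circumradius = √(r²−h²) = √(8²−2.25²) = 7.677 (perimeter = 2·16·7.677·sin(180°/16) = 47.93 mm); Combining (union): the regions partially overlap (shared area 67.02 mm²), so the edge portions inside another operand are dropped and the merged outline is re-measured after clipping — boundary = 84.10 mm. Overall, the cross-section is a single solid region. Total boundary length (outer) = 84.10 mm.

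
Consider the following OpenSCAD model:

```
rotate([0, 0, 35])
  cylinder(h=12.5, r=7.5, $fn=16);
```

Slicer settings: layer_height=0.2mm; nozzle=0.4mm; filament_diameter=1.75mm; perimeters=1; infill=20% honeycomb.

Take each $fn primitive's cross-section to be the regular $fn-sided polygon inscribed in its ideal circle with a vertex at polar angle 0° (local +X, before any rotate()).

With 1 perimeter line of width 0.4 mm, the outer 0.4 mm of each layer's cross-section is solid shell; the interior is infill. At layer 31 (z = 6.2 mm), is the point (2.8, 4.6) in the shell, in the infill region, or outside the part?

At z = 6.2 mm: the r=7.5 cylinder contributes a regular 16-gon of circumradius 7.5; (whole slice rotated 35° about Z — lengths, areas and connectivity unchanged). Overall, the cross-section is a single solid region. Undo the 35° rotation: the query point maps to (4.932, 2.162) in the un-rotated model frame. The nearest boundary edge runs (6.93, 2.87)→(5.30, 5.30); distance from the point to it = 2.05 mm. The point is inside the cross-section and 2.05 mm from the nearest boundary — more than the 0.4 mm shell width (1 × 0.4), so it's in the infill interior.

infill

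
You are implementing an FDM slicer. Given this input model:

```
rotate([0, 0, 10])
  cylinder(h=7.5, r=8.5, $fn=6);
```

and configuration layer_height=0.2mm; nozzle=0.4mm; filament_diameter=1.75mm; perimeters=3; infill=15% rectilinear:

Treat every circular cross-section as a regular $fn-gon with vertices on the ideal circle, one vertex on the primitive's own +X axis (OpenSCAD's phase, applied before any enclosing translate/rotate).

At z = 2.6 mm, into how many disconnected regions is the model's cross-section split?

1

At z = 2.6 mm: the cylinder: section is a regular 6-gon, circumradius r=8.5; (rotated 10° about Z; rotation is an isometry so areas/perimeters/island counts are preserved). The result has 1 disconnected region.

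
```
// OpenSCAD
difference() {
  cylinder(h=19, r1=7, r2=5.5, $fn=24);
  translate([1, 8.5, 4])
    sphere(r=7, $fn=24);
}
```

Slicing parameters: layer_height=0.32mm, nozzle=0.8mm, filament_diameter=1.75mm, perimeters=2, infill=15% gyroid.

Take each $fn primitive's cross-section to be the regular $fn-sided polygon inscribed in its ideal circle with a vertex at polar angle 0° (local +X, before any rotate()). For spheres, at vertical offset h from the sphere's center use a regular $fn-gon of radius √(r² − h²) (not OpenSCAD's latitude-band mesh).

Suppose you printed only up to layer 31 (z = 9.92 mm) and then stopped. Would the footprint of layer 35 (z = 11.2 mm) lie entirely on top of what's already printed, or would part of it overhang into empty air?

Compare the two slices. At z = 9.92: the cone (r1=7→r2=5.5) has section circumradius 6.217 here — a regular 24-gon (area = (24/2)·6.217²·sin(360°/24) = 120.04 mm²); the r=7 sphere at (1, 8.5) contributes a regular 24-gon of circumradius √(7²−5.92²) = 3.735 (area = (24/2)·3.735²·sin(360°/24) = 43.34 mm²); Taking the first minus the rest: starting from the cone (120.04 mm²), the r=7 sphere at (1, 8.5) partially overlaps it — only the 4.33 mm² overlap (of its 43.34 mm²) is removed, clipping the outline — area = 115.71 mm². At z = 11.2: the cone: at t=0.589 of its height the radius interpolates to r₁+(r₂−r₁)t = 6.116, giving a regular 24-gon of that circumradius (area = (24/2)·6.116²·sin(360°/24) = 116.17 mm²); the sphere at (1, 8.5) is absent (|z−center|=7.200 > r=7); After the difference (first − rest): none of the subtracted shapes is present at this height, so the cone is unchanged — area = 116.17 mm². Checking containment: at z = 11.2 the cross-section extends beyond the z = 9.92 cross-section by about 3.84 mm².

part overhangs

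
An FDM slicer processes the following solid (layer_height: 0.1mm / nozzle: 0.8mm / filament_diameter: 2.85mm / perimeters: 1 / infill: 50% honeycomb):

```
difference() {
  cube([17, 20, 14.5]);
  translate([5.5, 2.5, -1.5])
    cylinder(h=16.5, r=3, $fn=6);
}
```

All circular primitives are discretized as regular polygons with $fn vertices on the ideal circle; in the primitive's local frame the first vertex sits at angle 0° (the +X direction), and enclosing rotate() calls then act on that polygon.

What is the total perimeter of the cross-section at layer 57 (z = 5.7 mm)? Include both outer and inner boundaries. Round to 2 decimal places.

At z = 5.7 mm: the cube is present — its section is the full 17×20 rectangle (perimeter 74.00 mm); the r=3 cylinder at (5.5, 2.5) contributes a regular 6-gon of circumradius 3 (perimeter = 2·6·3.000·sin(180°/6) = 18.00 mm); Subtracting the remaining from the first: starting from the 17×20 cube, the r=3 cylinder at (5.5, 2.5) partially overlaps it — only the 23.08 mm² overlap (of its 23.38 mm²) is removed, clipping the outline — boundary = 85.66 mm. Overall, the cross-section is a single solid region. Total boundary length (outer) = 85.66 mm.

85.66 mm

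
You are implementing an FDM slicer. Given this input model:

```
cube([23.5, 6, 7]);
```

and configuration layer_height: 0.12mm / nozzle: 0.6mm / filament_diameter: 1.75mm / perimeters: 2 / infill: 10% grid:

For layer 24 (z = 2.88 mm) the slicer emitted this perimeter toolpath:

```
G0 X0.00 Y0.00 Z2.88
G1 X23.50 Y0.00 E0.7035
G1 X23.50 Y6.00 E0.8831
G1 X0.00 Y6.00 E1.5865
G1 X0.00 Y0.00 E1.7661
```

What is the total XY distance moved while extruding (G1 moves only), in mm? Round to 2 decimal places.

Sum the Euclidean lengths of each G1 segment: total = 59.00 mm.

59.00 mm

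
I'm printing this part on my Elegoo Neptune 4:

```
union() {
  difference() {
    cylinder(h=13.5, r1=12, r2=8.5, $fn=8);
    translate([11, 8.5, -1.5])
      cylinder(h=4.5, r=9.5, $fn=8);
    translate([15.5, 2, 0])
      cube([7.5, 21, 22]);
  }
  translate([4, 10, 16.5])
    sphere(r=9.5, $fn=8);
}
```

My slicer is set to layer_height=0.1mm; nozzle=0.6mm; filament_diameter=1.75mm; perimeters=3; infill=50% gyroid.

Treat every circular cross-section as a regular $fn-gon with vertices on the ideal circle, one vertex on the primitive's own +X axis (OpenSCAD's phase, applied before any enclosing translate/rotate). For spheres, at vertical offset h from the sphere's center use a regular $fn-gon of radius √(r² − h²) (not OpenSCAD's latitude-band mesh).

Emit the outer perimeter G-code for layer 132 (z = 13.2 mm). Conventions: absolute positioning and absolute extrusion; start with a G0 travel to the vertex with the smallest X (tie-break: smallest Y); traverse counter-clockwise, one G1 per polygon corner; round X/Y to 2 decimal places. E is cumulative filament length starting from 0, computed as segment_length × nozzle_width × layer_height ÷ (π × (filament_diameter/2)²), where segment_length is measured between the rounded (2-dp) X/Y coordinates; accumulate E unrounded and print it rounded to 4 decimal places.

At z = 13.2 mm: the cone (r1=12→r2=8.5) has section circumradius 8.578 here — a regular 8-gon; the cylinder at (11, 8.5) is not intersected at this z (z outside [-1.5, 3]); the 7.5×21 cube at (15.5, 2) contributes its full rectangle; Subtracting the remaining from the first: starting from the cone, the 7.5×21 cube at (15.5, 2) misses the remaining region (no effect) — 1 connected region; the r=9.5 sphere at (4, 10) slices to a regular 8-gon of circumradius 8.908 (√(r²−h²) with h=3.3 from center); Taking the union: the regions partially overlap (shared area 50.52 mm²), so overlapping operands fuse into one piece — 1 connected region. The outline is a single polygon with 14 vertices. Extrusion per mm of travel: 0.6 × 0.1 / (π × 0.875²) = 0.024945. Accumulating E over each segment gives final E = 1.9576.

G0 X-8.58 Y0.00 Z13.20
G1 X-6.07 Y-6.07 E0.1639
G1 X0.00 Y-8.58 E0.3277
G1 X6.07 Y-6.07 E0.4916
G1 X8.58 Y0.00 E0.6554
G1 X7.52 Y2.55 E0.7243
G1 X10.30 Y3.70 E0.7993
G1 X12.91 Y10.00 E0.9694
G1 X10.30 Y16.30 E1.1396
G1 X4.00 Y18.91 E1.3097
G1 X-2.30 Y16.30 E1.4798
G1 X-4.91 Y10.00 E1.6499
G1 X-3.69 Y7.05 E1.7295
G1 X-6.07 Y6.07 E1.7937
G1 X-8.58 Y0.00 E1.9576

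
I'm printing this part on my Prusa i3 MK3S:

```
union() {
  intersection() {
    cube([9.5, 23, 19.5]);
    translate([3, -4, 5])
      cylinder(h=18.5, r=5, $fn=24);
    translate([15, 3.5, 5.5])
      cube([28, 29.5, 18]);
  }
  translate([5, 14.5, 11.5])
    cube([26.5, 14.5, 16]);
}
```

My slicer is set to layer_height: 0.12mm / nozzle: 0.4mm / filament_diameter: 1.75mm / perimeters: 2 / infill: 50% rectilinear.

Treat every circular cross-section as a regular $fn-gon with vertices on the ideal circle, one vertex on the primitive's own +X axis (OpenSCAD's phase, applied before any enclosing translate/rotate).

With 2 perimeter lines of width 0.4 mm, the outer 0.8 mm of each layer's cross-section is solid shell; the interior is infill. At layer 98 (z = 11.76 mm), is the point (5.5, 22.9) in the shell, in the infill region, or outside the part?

shell

At z = 11.76 mm: the 9.5×23 cube contributes its full rectangle; the cylinder at (3, -4): section is a regular 24-gon, circumradius r=5; the cube at (15, 3.5) (footprint 28×29.5) is included at this height; Taking the intersection: the r=5 cylinder at (3, -4) partially overlaps the 9.5×23 cube; clipping to the common part keeps 3.91 mm²; the 28×29.5 cube at (15, 3.5) does not overlap the running intersection (empty) — nothing remains; the cube at (5, 14.5) (footprint 26.5×14.5) is included at this height; Combining (union): only the 26.5×14.5 cube at (5, 14.5) is present, so the union is just that shape — 1 connected region. Overall, the cross-section is a single solid region. The nearest boundary edge runs (5.00, 29.00)→(5.00, 14.50); distance from the point to it = 0.50 mm. The point is inside the cross-section, 0.50 mm from the nearest boundary — within the 0.8 mm shell band (2 × 0.4).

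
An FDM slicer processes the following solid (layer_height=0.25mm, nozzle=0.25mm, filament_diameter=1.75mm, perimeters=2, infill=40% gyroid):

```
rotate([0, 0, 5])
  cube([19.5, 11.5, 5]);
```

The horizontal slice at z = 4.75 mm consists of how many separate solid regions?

1

At z = 4.75 mm: the cube (footprint 19.5×11.5) is included at this height; (rotated 5° about Z; rotation is an isometry so areas/perimeters/island counts are preserved). The result has 1 disconnected region.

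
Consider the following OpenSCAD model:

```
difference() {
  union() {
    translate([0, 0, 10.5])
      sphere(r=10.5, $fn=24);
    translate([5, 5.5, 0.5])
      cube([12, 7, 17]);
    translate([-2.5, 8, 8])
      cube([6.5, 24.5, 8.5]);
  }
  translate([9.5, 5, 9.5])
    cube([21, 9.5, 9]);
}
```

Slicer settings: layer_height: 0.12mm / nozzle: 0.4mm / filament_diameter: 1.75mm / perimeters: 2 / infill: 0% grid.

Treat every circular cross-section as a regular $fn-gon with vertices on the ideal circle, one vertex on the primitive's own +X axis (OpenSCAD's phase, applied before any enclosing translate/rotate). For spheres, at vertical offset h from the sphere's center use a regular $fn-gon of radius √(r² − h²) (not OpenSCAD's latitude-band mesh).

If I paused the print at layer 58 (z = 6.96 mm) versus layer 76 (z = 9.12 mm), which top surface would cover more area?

Layer 58 (z = 6.96): the sphere: section is a regular 24-gon, circumradius = √(r²−h²) = √(10.5²−3.54²) = 9.885 (area = (24/2)·9.885²·sin(360°/24) = 303.50 mm²); the 12×7 cube at (5, 5.5) contributes its full rectangle (area 84.00 mm²); the cube at (-2.5, 8) is not intersected at this z (z outside [8, 16.5]); Merging all regions: the regions partially overlap — summed areas 387.50 mm² minus the doubly-counted overlap 5.34 mm² gives 382.16 mm² — area = 382.16 mm²; the cube at (9.5, 5) is not intersected at this z (z outside [9.5, 18.5]); Taking the first minus the rest: none of the subtracted shapes is present at this height, so that combined region is unchanged — area = 382.16 mm². So its area = 382.16 mm². Layer 76 (z = 9.12): the sphere: section is a regular 24-gon, circumradius = √(r²−h²) = √(10.5²−1.38²) = 10.409 (area = (24/2)·10.409²·sin(360°/24) = 336.50 mm²); the 12×7 cube at (5, 5.5) contributes its full rectangle (area 84.00 mm²); the 6.5×24.5 cube at (-2.5, 8) contributes its full rectangle (area 159.25 mm²); Combining (union): the regions partially overlap — summed areas 579.75 mm² minus the doubly-counted overlap 21.80 mm² gives 557.95 mm² — area = 557.95 mm²; the cube at (9.5, 5) does not reach this height (z outside [9.5, 18.5]); Subtracting the remaining from the first: none of the subtracted shapes is present at this height, so that combined region is unchanged — area = 557.95 mm². So its area = 557.95 mm². Layer 76 is larger (557.95 vs 382.16 mm²).

layer 76 (z = 9.12 mm)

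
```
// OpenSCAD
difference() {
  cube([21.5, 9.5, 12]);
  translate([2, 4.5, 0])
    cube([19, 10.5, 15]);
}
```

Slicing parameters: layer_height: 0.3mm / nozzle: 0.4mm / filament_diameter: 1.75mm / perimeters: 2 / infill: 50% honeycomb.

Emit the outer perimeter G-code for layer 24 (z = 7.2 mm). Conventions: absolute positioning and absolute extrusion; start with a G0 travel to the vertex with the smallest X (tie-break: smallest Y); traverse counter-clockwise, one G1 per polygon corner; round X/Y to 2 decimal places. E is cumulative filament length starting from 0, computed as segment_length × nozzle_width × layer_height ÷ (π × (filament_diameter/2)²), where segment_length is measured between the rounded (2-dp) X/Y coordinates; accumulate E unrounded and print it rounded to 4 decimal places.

G0 X0.00 Y0.00 Z7.20
G1 X21.50 Y0.00 E1.0726
G1 X21.50 Y9.50 E1.5466
G1 X21.00 Y9.50 E1.5715
G1 X21.00 Y4.50 E1.8210
G1 X2.00 Y4.50 E2.7689
G1 X2.00 Y9.50 E3.0184
G1 X0.00 Y9.50 E3.1181
G1 X0.00 Y0.00 E3.5921

At z = 7.2 mm: the cube (footprint 21.5×9.5) is included at this height; the cube at (2, 4.5) (footprint 19×10.5) is included at this height; Subtracting the remaining from the first: starting from the 21.5×9.5 cube, the 19×10.5 cube at (2, 4.5) partially overlaps it — only the 95.00 mm² overlap (of its 199.50 mm²) is removed, clipping the outline — 1 connected region. The outline is a single polygon with 8 vertices. Extrusion per mm of travel: 0.4 × 0.3 / (π × 0.875²) = 0.049890. Accumulating E over each segment gives final E = 3.5921.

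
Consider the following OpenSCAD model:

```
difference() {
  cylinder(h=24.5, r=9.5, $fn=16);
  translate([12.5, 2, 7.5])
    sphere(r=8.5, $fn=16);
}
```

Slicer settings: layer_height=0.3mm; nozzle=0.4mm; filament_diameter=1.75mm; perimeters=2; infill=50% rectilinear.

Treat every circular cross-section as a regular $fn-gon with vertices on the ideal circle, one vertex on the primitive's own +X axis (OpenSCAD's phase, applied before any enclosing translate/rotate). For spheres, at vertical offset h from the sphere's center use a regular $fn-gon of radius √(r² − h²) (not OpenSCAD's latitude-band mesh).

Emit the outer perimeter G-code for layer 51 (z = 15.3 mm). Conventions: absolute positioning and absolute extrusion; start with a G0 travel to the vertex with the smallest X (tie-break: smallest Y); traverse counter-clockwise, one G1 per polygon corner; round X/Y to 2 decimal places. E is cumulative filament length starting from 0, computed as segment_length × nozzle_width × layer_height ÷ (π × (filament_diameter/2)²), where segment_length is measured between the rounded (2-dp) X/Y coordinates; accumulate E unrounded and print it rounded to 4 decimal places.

At z = 15.3 mm: the r=9.5 cylinder gives a regular 16-gon of circumradius 9.5 (constant along its height); the sphere at (12.5, 2): section is a regular 16-gon, circumradius = √(r²−h²) = √(8.5²−7.8²) = 3.378; Taking the first minus the rest: starting from the r=9.5 cylinder, the r=8.5 sphere at (12.5, 2) misses the remaining region (no effect) — 1 connected region. The outline is a single polygon with 16 vertices. Extrusion per mm of travel: 0.4 × 0.3 / (π × 0.875²) = 0.049890. Accumulating E over each segment gives final E = 2.9599.

G0 X-9.50 Y0.00 Z15.30
G1 X-8.78 Y-3.64 E0.1851
G1 X-6.72 Y-6.72 E0.3700
G1 X-3.64 Y-8.78 E0.5548
G1 X0.00 Y-9.50 E0.7400
G1 X3.64 Y-8.78 E0.9251
G1 X6.72 Y-6.72 E1.1099
G1 X8.78 Y-3.64 E1.2948
G1 X9.50 Y0.00 E1.4799
G1 X8.78 Y3.64 E1.6650
G1 X6.72 Y6.72 E1.8499
G1 X3.64 Y8.78 E2.0348
G1 X0.00 Y9.50 E2.2199
G1 X-3.64 Y8.78 E2.4050
G1 X-6.72 Y6.72 E2.5899
G1 X-8.78 Y3.64 E2.7747
G1 X-9.50 Y0.00 E2.9599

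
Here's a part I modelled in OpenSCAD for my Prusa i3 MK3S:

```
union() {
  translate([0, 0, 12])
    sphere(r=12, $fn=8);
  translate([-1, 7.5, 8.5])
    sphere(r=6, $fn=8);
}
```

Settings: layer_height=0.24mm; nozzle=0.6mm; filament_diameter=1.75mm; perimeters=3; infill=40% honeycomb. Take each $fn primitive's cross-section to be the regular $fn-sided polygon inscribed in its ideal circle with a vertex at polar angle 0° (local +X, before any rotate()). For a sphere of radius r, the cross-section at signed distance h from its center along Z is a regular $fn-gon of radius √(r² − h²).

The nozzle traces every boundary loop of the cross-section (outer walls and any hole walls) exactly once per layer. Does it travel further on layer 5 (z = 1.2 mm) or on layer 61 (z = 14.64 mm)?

Layer 5 (z = 1.2): the r=12 sphere slices to a regular 8-gon of circumradius 5.231 (√(r²−h²) with h=10.8 from center) (perimeter = 2·8·5.231·sin(180°/8) = 32.03 mm); the sphere at (-1, 7.5) is not intersected at this z (|z−center|=7.300 > r=6); Taking the union: only the r=12 sphere is present, so the union is just that shape — boundary = 32.03 mm. So its perimeter = 32.03 mm. Layer 61 (z = 14.64): the sphere: section is a regular 8-gon, circumradius = √(r²−h²) = √(12²−2.64²) = 11.706 (perimeter = 2·8·11.706·sin(180°/8) = 71.68 mm); the sphere at (-1, 7.5) is not intersected at this z (|z−center|=6.140 > r=6); Taking the union: only the r=12 sphere is present, so the union is just that shape — boundary = 71.68 mm. So its perimeter = 71.68 mm. Layer 61 is larger (71.68 vs 32.03 mm).

layer 61 (z = 14.64 mm)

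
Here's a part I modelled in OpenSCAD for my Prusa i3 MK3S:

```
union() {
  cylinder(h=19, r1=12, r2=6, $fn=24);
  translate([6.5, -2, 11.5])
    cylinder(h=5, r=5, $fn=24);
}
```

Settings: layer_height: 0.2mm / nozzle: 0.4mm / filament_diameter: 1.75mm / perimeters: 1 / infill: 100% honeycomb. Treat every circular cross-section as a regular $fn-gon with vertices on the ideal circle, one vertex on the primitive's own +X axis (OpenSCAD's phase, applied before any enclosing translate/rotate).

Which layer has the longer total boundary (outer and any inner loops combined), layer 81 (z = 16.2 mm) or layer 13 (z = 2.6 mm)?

layer 13 (z = 2.6 mm)

Layer 81 (z = 16.2): the cone (r1=12→r2=6) has section circumradius 6.884 here — a regular 24-gon (perimeter = 2·24·6.884·sin(180°/24) = 43.13 mm); the cylinder at (6.5, -2): section is a regular 24-gon, circumradius r=5 (perimeter = 2·24·5.000·sin(180°/24) = 31.33 mm); Combining (union): the regions partially overlap (shared area 33.16 mm²), so the edge portions inside another operand are dropped and the merged outline is re-measured after clipping — boundary = 52.19 mm. So its perimeter = 52.19 mm. Layer 13 (z = 2.6): the cone contributes a regular 24-gon of circumradius 11.179 (interpolated between r1=12 and r2=6 at t=0.137) (perimeter = 2·24·11.179·sin(180°/24) = 70.04 mm); the cylinder at (6.5, -2) is not intersected at this z (z outside [11.5, 16.5]); Combining (union): only the cone is present, so the union is just that shape — boundary = 70.04 mm. So its perimeter = 70.04 mm. Layer 13 is larger (70.04 vs 52.19 mm).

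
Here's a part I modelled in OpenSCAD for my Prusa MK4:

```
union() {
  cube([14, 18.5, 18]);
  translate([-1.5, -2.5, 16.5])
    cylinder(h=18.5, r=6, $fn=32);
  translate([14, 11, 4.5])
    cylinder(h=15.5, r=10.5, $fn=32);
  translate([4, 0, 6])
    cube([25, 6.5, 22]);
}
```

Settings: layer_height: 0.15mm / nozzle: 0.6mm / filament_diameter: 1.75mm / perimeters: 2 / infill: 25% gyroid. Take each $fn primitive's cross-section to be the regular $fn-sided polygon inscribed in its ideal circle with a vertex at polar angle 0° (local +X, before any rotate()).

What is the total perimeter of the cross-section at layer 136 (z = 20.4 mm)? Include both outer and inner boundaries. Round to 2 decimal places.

At z = 20.4 mm: the cube does not reach this height (z outside [0, 18]); the r=6 cylinder at (-1.5, -2.5) gives a regular 32-gon of circumradius 6 (constant along its height) (perimeter = 2·32·6.000·sin(180°/32) = 37.64 mm); the cylinder at (14, 11) is not intersected at this z (z outside [4.5, 20]); the 25×6.5 cube at (4, 0) contributes its full rectangle (perimeter 63.00 mm); Taking the union: the 2 present regions are separate (no shared area or edge), so areas and boundary lengths simply add and each stays a separate island — boundary = 100.64 mm. Overall, the cross-section has 2 separate islands. Total boundary length (outer) = 100.64 mm.

100.64 mm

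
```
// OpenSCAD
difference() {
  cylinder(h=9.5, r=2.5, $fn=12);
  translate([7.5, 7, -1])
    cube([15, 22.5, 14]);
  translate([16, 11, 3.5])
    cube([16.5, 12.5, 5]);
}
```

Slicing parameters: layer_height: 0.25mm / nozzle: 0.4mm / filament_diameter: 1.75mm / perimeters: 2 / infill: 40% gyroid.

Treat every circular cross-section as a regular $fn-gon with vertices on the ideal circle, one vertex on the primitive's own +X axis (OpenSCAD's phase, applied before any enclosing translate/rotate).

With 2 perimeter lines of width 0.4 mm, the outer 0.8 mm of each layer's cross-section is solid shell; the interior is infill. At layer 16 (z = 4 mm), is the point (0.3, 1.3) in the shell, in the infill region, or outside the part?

At z = 4 mm: the r=2.5 cylinder gives a regular 12-gon of circumradius 2.5 (constant along its height); the cube at (7.5, 7) (footprint 15×22.5) is included at this height; the 16.5×12.5 cube at (16, 11) contributes its full rectangle; Taking the first minus the rest: starting from the r=2.5 cylinder, the 15×22.5 cube at (7.5, 7) misses the remaining region (no effect); the 16.5×12.5 cube at (16, 11) misses the remaining region (no effect) — 1 connected region. Overall, the cross-section is a single solid region. The nearest boundary edge runs (0.00, 2.50)→(1.25, 2.17); distance from the point to it = 1.08 mm. The point is inside the cross-section and 1.08 mm from the nearest boundary — more than the 0.8 mm shell width (2 × 0.4), so it's in the infill interior.

infill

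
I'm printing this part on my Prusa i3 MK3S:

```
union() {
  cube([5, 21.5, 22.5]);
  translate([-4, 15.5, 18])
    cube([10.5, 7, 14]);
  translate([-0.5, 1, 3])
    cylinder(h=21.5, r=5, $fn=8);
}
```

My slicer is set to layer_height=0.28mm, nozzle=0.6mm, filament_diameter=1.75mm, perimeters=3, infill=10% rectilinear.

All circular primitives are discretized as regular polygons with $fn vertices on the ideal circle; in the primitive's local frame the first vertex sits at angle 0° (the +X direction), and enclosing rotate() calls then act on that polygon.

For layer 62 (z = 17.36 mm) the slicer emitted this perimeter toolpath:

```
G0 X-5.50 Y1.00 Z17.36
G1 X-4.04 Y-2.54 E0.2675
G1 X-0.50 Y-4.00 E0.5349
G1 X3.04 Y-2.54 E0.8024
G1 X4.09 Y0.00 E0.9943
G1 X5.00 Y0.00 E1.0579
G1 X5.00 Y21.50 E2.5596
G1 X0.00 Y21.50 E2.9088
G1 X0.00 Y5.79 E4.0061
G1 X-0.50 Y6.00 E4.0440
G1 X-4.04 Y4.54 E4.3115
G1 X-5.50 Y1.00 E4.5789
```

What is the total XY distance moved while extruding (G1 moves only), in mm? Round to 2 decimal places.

65.56 mm

Sum the Euclidean lengths of each G1 segment: total = 65.56 mm.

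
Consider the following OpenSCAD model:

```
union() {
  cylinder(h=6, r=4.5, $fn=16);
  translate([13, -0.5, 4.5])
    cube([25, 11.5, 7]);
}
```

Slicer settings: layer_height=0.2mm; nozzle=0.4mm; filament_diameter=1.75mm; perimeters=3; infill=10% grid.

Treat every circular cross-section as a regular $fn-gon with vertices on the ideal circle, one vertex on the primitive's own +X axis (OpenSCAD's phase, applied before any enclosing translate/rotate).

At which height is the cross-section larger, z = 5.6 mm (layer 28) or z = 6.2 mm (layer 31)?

Layer 28 (z = 5.6): the r=4.5 cylinder contributes a regular 16-gon of circumradius 4.5 (area = (16/2)·4.500²·sin(360°/16) = 61.99 mm²); the 25×11.5 cube at (13, -0.5) contributes its full rectangle (area 287.50 mm²); Combining (union): the 2 present regions are separate (no shared area or edge), so areas and boundary lengths simply add and each stays a separate island — area = 349.49 mm². So its area = 349.49 mm². Layer 31 (z = 6.2): the cylinder does not reach this height (z outside [0, 6]); the cube at (13, -0.5) is present — its section is the full 25×11.5 rectangle (area 287.50 mm²); Combining (union): only the 25×11.5 cube at (13, -0.5) is present, so the union is just that shape — area = 287.50 mm². So its area = 287.50 mm². Layer 28 is larger (349.49 vs 287.50 mm²).

layer 28 (z = 5.6 mm)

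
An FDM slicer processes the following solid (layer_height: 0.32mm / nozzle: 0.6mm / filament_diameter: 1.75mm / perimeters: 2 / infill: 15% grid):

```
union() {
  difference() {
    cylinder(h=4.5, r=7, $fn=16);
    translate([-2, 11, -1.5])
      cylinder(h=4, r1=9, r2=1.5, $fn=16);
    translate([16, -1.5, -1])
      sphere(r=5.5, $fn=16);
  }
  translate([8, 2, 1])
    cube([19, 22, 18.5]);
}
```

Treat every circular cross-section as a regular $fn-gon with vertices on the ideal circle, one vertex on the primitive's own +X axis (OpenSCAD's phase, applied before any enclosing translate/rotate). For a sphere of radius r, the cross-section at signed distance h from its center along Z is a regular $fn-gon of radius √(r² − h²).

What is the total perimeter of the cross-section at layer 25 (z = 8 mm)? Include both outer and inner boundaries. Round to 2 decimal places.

82.00 mm

At z = 8 mm: the cylinder is absent (z outside [0, 4.5]); the cone at (-2, 11) is not intersected at this z (z outside [-1.5, 2.5]); the sphere at (16, -1.5) is absent (|z−center|=9.000 > r=5.5); After the difference (first − rest): the first operand is absent here, so nothing remains; the 19×22 cube at (8, 2) contributes its full rectangle (perimeter 82.00 mm); Taking the union: only the 19×22 cube at (8, 2) is present, so the union is just that shape — boundary = 82.00 mm. Overall, the cross-section is a single solid region. Total boundary length (outer) = 82.00 mm.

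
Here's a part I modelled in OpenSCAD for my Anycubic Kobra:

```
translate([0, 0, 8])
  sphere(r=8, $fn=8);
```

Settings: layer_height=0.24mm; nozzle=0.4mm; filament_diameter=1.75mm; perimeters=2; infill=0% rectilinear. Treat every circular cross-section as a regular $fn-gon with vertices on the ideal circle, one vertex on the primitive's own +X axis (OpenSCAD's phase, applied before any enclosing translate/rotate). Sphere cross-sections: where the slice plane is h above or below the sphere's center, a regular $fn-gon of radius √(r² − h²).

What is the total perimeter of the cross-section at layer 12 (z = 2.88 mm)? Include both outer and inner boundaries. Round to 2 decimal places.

At z = 2.88 mm: the r=8 sphere contributes a regular 8-gon of circumradius √(8²−5.12²) = 6.147 (perimeter = 2·8·6.147·sin(180°/8) = 37.64 mm). Overall, the cross-section is a single solid region. Total boundary length (outer) = 37.64 mm.

37.64 mm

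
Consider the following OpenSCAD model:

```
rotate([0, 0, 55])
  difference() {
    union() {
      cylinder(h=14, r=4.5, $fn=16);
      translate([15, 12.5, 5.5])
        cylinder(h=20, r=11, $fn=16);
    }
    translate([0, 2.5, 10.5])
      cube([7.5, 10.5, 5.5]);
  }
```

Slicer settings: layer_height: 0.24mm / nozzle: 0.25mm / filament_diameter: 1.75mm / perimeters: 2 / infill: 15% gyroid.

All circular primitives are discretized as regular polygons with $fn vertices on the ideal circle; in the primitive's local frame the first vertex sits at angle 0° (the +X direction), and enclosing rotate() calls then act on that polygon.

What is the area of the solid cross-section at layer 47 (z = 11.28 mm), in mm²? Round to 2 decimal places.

407.45 mm²

At z = 11.28 mm: the cylinder: section is a regular 16-gon, circumradius r=4.5 (area = (16/2)·4.500²·sin(360°/16) = 61.99 mm²); the r=11 cylinder at (15, 12.5) contributes a regular 16-gon of circumradius 11 (area = (16/2)·11.000²·sin(360°/16) = 370.44 mm²); Taking the union: the 2 present regions are separate (no shared area or edge), so areas and boundary lengths simply add and each stays a separate island — area = 432.43 mm²; the cube at (0, 2.5) is present — its section is the full 7.5×10.5 rectangle (area 78.75 mm²); Subtracting the remaining from the first: starting from the result so far (432.43 mm²), the 7.5×10.5 cube at (0, 2.5) partially overlaps it — only the 24.98 mm² overlap (of its 78.75 mm²) is removed, clipping the outline — area = 407.45 mm²; (rotated 55° about Z; rotation is an isometry so areas/perimeters/island counts are preserved). Overall, the cross-section has 2 separate islands. Net area = 407.45 mm².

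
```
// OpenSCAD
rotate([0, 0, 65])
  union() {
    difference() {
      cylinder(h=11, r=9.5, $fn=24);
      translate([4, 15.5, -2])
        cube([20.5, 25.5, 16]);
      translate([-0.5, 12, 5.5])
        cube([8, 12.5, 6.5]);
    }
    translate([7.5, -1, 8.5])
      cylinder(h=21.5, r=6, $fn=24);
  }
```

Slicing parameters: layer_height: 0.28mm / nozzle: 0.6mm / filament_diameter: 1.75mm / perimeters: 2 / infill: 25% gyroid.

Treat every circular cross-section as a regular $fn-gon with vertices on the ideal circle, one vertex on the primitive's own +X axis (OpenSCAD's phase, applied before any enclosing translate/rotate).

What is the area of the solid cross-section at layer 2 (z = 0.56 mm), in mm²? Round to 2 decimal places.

At z = 0.56 mm: the cylinder: section is a regular 24-gon, circumradius r=9.5 (area = (24/2)·9.500²·sin(360°/24) = 280.30 mm²); the cube at (4, 15.5) is present — its section is the full 20.5×25.5 rectangle (area 522.75 mm²); the cube at (-0.5, 12) is not intersected at this z (z outside [5.5, 12]); After the difference (first − rest): starting from the r=9.5 cylinder (280.30 mm²), the 20.5×25.5 cube at (4, 15.5) misses the remaining region (no effect) — area = 280.30 mm²; the cylinder at (7.5, -1) is not intersected at this z (z outside [8.5, 30]); Taking the union: only the result so far is present, so the union is just that shape — area = 280.30 mm²; (rotated 65° about Z; rotation is an isometry so areas/perimeters/island counts are preserved). Overall, the cross-section is a single solid region. Net area = 280.30 mm².

280.30 mm²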